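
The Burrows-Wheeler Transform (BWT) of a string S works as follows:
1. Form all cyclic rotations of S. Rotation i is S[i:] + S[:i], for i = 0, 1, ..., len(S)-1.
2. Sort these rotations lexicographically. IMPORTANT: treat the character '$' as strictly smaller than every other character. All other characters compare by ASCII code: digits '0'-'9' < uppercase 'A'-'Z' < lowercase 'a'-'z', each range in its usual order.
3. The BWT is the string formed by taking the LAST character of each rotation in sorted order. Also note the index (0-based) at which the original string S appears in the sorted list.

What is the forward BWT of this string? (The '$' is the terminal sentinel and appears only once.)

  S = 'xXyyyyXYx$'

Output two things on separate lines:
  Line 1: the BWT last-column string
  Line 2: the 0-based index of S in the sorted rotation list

Answer: xyxXY$yyyX
5

Derivation:
All 10 rotations (rotation i = S[i:]+S[:i]):
  rot[0] = xXyyyyXYx$
  rot[1] = XyyyyXYx$x
  rot[2] = yyyyXYx$xX
  rot[3] = yyyXYx$xXy
  rot[4] = yyXYx$xXyy
  rot[5] = yXYx$xXyyy
  rot[6] = XYx$xXyyyy
  rot[7] = Yx$xXyyyyX
  rot[8] = x$xXyyyyXY
  rot[9] = $xXyyyyXYx
Sorted (with $ < everything):
  sorted[0] = $xXyyyyXYx  (last char: 'x')
  sorted[1] = XYx$xXyyyy  (last char: 'y')
  sorted[2] = XyyyyXYx$x  (last char: 'x')
  sorted[3] = Yx$xXyyyyX  (last char: 'X')
  sorted[4] = x$xXyyyyXY  (last char: 'Y')
  sorted[5] = xXyyyyXYx$  (last char: '$')
  sorted[6] = yXYx$xXyyy  (last char: 'y')
  sorted[7] = yyXYx$xXyy  (last char: 'y')
  sorted[8] = yyyXYx$xXy  (last char: 'y')
  sorted[9] = yyyyXYx$xX  (last char: 'X')
Last column: xyxXY$yyyX
Original string S is at sorted index 5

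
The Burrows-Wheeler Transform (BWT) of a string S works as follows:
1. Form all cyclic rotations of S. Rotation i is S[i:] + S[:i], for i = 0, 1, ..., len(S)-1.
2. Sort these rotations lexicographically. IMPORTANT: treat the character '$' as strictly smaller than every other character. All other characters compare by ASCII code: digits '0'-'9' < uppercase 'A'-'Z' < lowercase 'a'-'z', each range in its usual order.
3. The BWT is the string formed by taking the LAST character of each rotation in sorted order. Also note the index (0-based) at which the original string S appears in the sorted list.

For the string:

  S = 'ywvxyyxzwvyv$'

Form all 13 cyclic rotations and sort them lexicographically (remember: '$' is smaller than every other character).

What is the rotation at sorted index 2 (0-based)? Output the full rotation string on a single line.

Answer: vxyyxzwvyv$yw

Derivation:
All 13 rotations (rotation i = S[i:]+S[:i]):
  rot[0] = ywvxyyxzwvyv$
  rot[1] = wvxyyxzwvyv$y
  rot[2] = vxyyxzwvyv$yw
  rot[3] = xyyxzwvyv$ywv
  rot[4] = yyxzwvyv$ywvx
  rot[5] = yxzwvyv$ywvxy
  rot[6] = xzwvyv$ywvxyy
  rot[7] = zwvyv$ywvxyyx
  rot[8] = wvyv$ywvxyyxz
  rot[9] = vyv$ywvxyyxzw
  rot[10] = yv$ywvxyyxzwv
  rot[11] = v$ywvxyyxzwvy
  rot[12] = $ywvxyyxzwvyv
Sorted (with $ < everything):
  sorted[0] = $ywvxyyxzwvyv
  sorted[1] = v$ywvxyyxzwvy
  sorted[2] = vxyyxzwvyv$yw
  sorted[3] = vyv$ywvxyyxzw
  sorted[4] = wvxyyxzwvyv$y
  sorted[5] = wvyv$ywvxyyxz
  sorted[6] = xyyxzwvyv$ywv
  sorted[7] = xzwvyv$ywvxyy
  sorted[8] = yv$ywvxyyxzwv
  sorted[9] = ywvxyyxzwvyv$
  sorted[10] = yxzwvyv$ywvxy
  sorted[11] = yyxzwvyv$ywvx
  sorted[12] = zwvyv$ywvxyyx
sorted[2] = vxyyxzwvyv$yw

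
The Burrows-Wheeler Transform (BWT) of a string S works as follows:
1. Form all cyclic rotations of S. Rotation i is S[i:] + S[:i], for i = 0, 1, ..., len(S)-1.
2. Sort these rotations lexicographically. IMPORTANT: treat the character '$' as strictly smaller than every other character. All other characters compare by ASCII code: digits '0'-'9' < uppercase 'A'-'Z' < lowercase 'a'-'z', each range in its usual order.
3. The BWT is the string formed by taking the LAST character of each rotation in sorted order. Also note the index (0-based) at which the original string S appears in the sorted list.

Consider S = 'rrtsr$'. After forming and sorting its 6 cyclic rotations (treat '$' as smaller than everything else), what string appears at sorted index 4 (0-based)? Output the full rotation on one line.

Answer: sr$rrt

Derivation:
All 6 rotations (rotation i = S[i:]+S[:i]):
  rot[0] = rrtsr$
  rot[1] = rtsr$r
  rot[2] = tsr$rr
  rot[3] = sr$rrt
  rot[4] = r$rrts
  rot[5] = $rrtsr
Sorted (with $ < everything):
  sorted[0] = $rrtsr
  sorted[1] = r$rrts
  sorted[2] = rrtsr$
  sorted[3] = rtsr$r
  sorted[4] = sr$rrt
  sorted[5] = tsr$rr
sorted[4] = sr$rrt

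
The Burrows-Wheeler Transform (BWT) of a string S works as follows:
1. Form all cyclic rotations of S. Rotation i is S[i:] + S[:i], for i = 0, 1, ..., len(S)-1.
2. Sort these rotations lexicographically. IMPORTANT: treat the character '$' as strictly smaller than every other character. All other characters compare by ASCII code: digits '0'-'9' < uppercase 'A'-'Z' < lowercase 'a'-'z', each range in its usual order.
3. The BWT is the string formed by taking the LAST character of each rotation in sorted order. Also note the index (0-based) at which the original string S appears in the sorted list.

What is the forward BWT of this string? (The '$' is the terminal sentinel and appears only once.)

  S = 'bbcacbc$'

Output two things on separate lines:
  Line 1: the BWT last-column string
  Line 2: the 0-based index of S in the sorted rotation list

All 8 rotations (rotation i = S[i:]+S[:i]):
  rot[0] = bbcacbc$
  rot[1] = bcacbc$b
  rot[2] = cacbc$bb
  rot[3] = acbc$bbc
  rot[4] = cbc$bbca
  rot[5] = bc$bbcac
  rot[6] = c$bbcacb
  rot[7] = $bbcacbc
Sorted (with $ < everything):
  sorted[0] = $bbcacbc  (last char: 'c')
  sorted[1] = acbc$bbc  (last char: 'c')
  sorted[2] = bbcacbc$  (last char: '$')
  sorted[3] = bc$bbcac  (last char: 'c')
  sorted[4] = bcacbc$b  (last char: 'b')
  sorted[5] = c$bbcacb  (last char: 'b')
  sorted[6] = cacbc$bb  (last char: 'b')
  sorted[7] = cbc$bbca  (last char: 'a')
Last column: cc$cbbba
Original string S is at sorted index 2

Answer: cc$cbbba
2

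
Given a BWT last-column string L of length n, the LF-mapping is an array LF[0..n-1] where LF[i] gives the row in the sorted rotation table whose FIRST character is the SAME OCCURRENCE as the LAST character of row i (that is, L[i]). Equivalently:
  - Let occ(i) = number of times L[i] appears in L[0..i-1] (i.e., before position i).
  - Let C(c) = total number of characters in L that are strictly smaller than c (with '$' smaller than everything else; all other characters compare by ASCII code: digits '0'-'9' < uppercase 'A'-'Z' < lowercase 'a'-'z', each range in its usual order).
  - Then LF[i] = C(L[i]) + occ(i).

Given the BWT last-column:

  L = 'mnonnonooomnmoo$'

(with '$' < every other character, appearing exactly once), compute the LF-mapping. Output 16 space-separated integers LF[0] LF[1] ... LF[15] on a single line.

Char counts: '$':1, 'm':3, 'n':5, 'o':7
C (first-col start): C('$')=0, C('m')=1, C('n')=4, C('o')=9
L[0]='m': occ=0, LF[0]=C('m')+0=1+0=1
L[1]='n': occ=0, LF[1]=C('n')+0=4+0=4
L[2]='o': occ=0, LF[2]=C('o')+0=9+0=9
L[3]='n': occ=1, LF[3]=C('n')+1=4+1=5
L[4]='n': occ=2, LF[4]=C('n')+2=4+2=6
L[5]='o': occ=1, LF[5]=C('o')+1=9+1=10
L[6]='n': occ=3, LF[6]=C('n')+3=4+3=7
L[7]='o': occ=2, LF[7]=C('o')+2=9+2=11
L[8]='o': occ=3, LF[8]=C('o')+3=9+3=12
L[9]='o': occ=4, LF[9]=C('o')+4=9+4=13
L[10]='m': occ=1, LF[10]=C('m')+1=1+1=2
L[11]='n': occ=4, LF[11]=C('n')+4=4+4=8
L[12]='m': occ=2, LF[12]=C('m')+2=1+2=3
L[13]='o': occ=5, LF[13]=C('o')+5=9+5=14
L[14]='o': occ=6, LF[14]=C('o')+6=9+6=15
L[15]='$': occ=0, LF[15]=C('$')+0=0+0=0

Answer: 1 4 9 5 6 10 7 11 12 13 2 8 3 14 15 0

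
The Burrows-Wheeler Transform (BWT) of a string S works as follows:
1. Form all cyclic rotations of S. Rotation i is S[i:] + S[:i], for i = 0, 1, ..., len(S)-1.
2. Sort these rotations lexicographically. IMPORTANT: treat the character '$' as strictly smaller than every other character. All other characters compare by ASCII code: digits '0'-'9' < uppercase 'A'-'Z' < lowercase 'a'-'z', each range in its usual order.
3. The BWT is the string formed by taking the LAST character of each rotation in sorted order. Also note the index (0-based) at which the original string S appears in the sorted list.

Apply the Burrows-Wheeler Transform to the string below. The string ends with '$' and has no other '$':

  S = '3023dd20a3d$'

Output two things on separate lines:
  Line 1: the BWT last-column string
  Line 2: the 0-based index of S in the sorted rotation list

All 12 rotations (rotation i = S[i:]+S[:i]):
  rot[0] = 3023dd20a3d$
  rot[1] = 023dd20a3d$3
  rot[2] = 23dd20a3d$30
  rot[3] = 3dd20a3d$302
  rot[4] = dd20a3d$3023
  rot[5] = d20a3d$3023d
  rot[6] = 20a3d$3023dd
  rot[7] = 0a3d$3023dd2
  rot[8] = a3d$3023dd20
  rot[9] = 3d$3023dd20a
  rot[10] = d$3023dd20a3
  rot[11] = $3023dd20a3d
Sorted (with $ < everything):
  sorted[0] = $3023dd20a3d  (last char: 'd')
  sorted[1] = 023dd20a3d$3  (last char: '3')
  sorted[2] = 0a3d$3023dd2  (last char: '2')
  sorted[3] = 20a3d$3023dd  (last char: 'd')
  sorted[4] = 23dd20a3d$30  (last char: '0')
  sorted[5] = 3023dd20a3d$  (last char: '$')
  sorted[6] = 3d$3023dd20a  (last char: 'a')
  sorted[7] = 3dd20a3d$302  (last char: '2')
  sorted[8] = a3d$3023dd20  (last char: '0')
  sorted[9] = d$3023dd20a3  (last char: '3')
  sorted[10] = d20a3d$3023d  (last char: 'd')
  sorted[11] = dd20a3d$3023  (last char: '3')
Last column: d32d0$a203d3
Original string S is at sorted index 5

Answer: d32d0$a203d3
5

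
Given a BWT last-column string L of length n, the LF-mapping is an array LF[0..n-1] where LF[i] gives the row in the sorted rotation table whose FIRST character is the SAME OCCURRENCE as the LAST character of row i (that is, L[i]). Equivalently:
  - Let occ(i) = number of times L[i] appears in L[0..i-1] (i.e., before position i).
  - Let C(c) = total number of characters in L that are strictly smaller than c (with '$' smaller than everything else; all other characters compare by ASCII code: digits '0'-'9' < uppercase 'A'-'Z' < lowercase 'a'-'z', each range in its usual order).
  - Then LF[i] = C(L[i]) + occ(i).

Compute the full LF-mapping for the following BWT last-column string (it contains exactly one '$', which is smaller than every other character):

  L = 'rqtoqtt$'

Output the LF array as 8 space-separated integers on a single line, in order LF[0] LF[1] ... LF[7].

Answer: 4 2 5 1 3 6 7 0

Derivation:
Char counts: '$':1, 'o':1, 'q':2, 'r':1, 't':3
C (first-col start): C('$')=0, C('o')=1, C('q')=2, C('r')=4, C('t')=5
L[0]='r': occ=0, LF[0]=C('r')+0=4+0=4
L[1]='q': occ=0, LF[1]=C('q')+0=2+0=2
L[2]='t': occ=0, LF[2]=C('t')+0=5+0=5
L[3]='o': occ=0, LF[3]=C('o')+0=1+0=1
L[4]='q': occ=1, LF[4]=C('q')+1=2+1=3
L[5]='t': occ=1, LF[5]=C('t')+1=5+1=6
L[6]='t': occ=2, LF[6]=C('t')+2=5+2=7
L[7]='$': occ=0, LF[7]=C('$')+0=0+0=0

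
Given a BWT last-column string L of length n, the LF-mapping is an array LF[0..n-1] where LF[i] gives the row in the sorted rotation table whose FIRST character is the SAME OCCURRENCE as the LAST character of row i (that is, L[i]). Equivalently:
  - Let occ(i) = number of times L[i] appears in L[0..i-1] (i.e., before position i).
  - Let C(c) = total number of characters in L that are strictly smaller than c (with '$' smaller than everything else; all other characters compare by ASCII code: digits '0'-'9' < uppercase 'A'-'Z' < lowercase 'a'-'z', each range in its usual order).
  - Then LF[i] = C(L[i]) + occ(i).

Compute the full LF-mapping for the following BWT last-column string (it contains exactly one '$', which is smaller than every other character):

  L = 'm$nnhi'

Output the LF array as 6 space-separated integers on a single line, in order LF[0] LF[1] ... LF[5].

Char counts: '$':1, 'h':1, 'i':1, 'm':1, 'n':2
C (first-col start): C('$')=0, C('h')=1, C('i')=2, C('m')=3, C('n')=4
L[0]='m': occ=0, LF[0]=C('m')+0=3+0=3
L[1]='$': occ=0, LF[1]=C('$')+0=0+0=0
L[2]='n': occ=0, LF[2]=C('n')+0=4+0=4
L[3]='n': occ=1, LF[3]=C('n')+1=4+1=5
L[4]='h': occ=0, LF[4]=C('h')+0=1+0=1
L[5]='i': occ=0, LF[5]=C('i')+0=2+0=2

Answer: 3 0 4 5 1 2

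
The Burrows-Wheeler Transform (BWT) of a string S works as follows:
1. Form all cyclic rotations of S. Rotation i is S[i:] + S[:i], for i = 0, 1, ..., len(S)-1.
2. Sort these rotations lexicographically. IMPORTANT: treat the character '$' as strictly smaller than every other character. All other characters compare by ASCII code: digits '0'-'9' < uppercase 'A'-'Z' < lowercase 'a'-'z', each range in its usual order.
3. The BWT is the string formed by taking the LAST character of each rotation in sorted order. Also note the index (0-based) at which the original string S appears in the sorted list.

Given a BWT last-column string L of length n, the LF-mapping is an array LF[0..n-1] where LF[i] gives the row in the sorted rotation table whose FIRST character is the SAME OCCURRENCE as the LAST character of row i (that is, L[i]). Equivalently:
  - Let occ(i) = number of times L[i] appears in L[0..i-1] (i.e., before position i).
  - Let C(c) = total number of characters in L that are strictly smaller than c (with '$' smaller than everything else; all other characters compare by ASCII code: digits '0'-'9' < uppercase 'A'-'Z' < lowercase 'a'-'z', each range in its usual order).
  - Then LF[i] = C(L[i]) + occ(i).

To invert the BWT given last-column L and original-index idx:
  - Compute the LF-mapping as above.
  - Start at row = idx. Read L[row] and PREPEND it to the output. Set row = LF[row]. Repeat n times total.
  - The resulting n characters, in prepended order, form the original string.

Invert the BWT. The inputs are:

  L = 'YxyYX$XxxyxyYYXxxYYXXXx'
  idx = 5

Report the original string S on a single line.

LF mapping: 7 13 20 8 1 0 2 14 15 21 16 22 9 10 3 17 18 11 12 4 5 6 19
Walk LF starting at row 5, prepending L[row]:
  step 1: row=5, L[5]='$', prepend. Next row=LF[5]=0
  step 2: row=0, L[0]='Y', prepend. Next row=LF[0]=7
  step 3: row=7, L[7]='x', prepend. Next row=LF[7]=14
  step 4: row=14, L[14]='X', prepend. Next row=LF[14]=3
  step 5: row=3, L[3]='Y', prepend. Next row=LF[3]=8
  step 6: row=8, L[8]='x', prepend. Next row=LF[8]=15
  step 7: row=15, L[15]='x', prepend. Next row=LF[15]=17
  step 8: row=17, L[17]='Y', prepend. Next row=LF[17]=11
  step 9: row=11, L[11]='y', prepend. Next row=LF[11]=22
  step 10: row=22, L[22]='x', prepend. Next row=LF[22]=19
  step 11: row=19, L[19]='X', prepend. Next row=LF[19]=4
  step 12: row=4, L[4]='X', prepend. Next row=LF[4]=1
  step 13: row=1, L[1]='x', prepend. Next row=LF[1]=13
  step 14: row=13, L[13]='Y', prepend. Next row=LF[13]=10
  step 15: row=10, L[10]='x', prepend. Next row=LF[10]=16
  step 16: row=16, L[16]='x', prepend. Next row=LF[16]=18
  step 17: row=18, L[18]='Y', prepend. Next row=LF[18]=12
  step 18: row=12, L[12]='Y', prepend. Next row=LF[12]=9
  step 19: row=9, L[9]='y', prepend. Next row=LF[9]=21
  step 20: row=21, L[21]='X', prepend. Next row=LF[21]=6
  step 21: row=6, L[6]='X', prepend. Next row=LF[6]=2
  step 22: row=2, L[2]='y', prepend. Next row=LF[2]=20
  step 23: row=20, L[20]='X', prepend. Next row=LF[20]=5
Reversed output: XyXXyYYxxYxXXxyYxxYXxY$

Answer: XyXXyYYxxYxXXxyYxxYXxY$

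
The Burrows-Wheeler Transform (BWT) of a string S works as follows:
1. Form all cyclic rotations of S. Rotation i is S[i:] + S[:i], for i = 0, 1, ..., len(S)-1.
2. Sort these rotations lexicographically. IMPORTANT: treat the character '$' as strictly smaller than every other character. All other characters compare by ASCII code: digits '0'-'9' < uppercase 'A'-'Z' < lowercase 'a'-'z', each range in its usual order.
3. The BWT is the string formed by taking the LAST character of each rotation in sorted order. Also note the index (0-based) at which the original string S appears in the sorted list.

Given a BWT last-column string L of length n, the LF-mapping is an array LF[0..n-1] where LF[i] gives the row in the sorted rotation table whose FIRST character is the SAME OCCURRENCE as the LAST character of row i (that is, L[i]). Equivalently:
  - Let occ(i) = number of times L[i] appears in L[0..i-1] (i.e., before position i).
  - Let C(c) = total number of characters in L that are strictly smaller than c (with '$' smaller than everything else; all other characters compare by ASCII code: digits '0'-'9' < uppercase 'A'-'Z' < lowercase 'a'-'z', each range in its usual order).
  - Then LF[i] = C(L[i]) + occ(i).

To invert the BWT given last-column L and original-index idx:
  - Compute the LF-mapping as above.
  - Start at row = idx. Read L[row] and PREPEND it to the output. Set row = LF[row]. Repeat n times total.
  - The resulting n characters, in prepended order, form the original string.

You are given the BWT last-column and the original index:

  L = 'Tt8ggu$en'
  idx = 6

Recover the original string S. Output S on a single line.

LF mapping: 2 7 1 4 5 8 0 3 6
Walk LF starting at row 6, prepending L[row]:
  step 1: row=6, L[6]='$', prepend. Next row=LF[6]=0
  step 2: row=0, L[0]='T', prepend. Next row=LF[0]=2
  step 3: row=2, L[2]='8', prepend. Next row=LF[2]=1
  step 4: row=1, L[1]='t', prepend. Next row=LF[1]=7
  step 5: row=7, L[7]='e', prepend. Next row=LF[7]=3
  step 6: row=3, L[3]='g', prepend. Next row=LF[3]=4
  step 7: row=4, L[4]='g', prepend. Next row=LF[4]=5
  step 8: row=5, L[5]='u', prepend. Next row=LF[5]=8
  step 9: row=8, L[8]='n', prepend. Next row=LF[8]=6
Reversed output: nugget8T$

Answer: nugget8T$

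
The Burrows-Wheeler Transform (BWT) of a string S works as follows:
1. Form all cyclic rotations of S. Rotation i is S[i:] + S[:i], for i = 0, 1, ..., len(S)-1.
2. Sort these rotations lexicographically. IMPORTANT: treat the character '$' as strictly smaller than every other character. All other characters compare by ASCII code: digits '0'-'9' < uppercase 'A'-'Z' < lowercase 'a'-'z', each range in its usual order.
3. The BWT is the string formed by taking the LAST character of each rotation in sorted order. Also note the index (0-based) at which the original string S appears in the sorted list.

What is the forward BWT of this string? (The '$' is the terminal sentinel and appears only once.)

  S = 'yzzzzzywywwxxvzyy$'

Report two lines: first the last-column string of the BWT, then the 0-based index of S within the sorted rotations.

All 18 rotations (rotation i = S[i:]+S[:i]):
  rot[0] = yzzzzzywywwxxvzyy$
  rot[1] = zzzzzywywwxxvzyy$y
  rot[2] = zzzzywywwxxvzyy$yz
  rot[3] = zzzywywwxxvzyy$yzz
  rot[4] = zzywywwxxvzyy$yzzz
  rot[5] = zywywwxxvzyy$yzzzz
  rot[6] = ywywwxxvzyy$yzzzzz
  rot[7] = wywwxxvzyy$yzzzzzy
  rot[8] = ywwxxvzyy$yzzzzzyw
  rot[9] = wwxxvzyy$yzzzzzywy
  rot[10] = wxxvzyy$yzzzzzywyw
  rot[11] = xxvzyy$yzzzzzywyww
  rot[12] = xvzyy$yzzzzzywywwx
  rot[13] = vzyy$yzzzzzywywwxx
  rot[14] = zyy$yzzzzzywywwxxv
  rot[15] = yy$yzzzzzywywwxxvz
  rot[16] = y$yzzzzzywywwxxvzy
  rot[17] = $yzzzzzywywwxxvzyy
Sorted (with $ < everything):
  sorted[0] = $yzzzzzywywwxxvzyy  (last char: 'y')
  sorted[1] = vzyy$yzzzzzywywwxx  (last char: 'x')
  sorted[2] = wwxxvzyy$yzzzzzywy  (last char: 'y')
  sorted[3] = wxxvzyy$yzzzzzywyw  (last char: 'w')
  sorted[4] = wywwxxvzyy$yzzzzzy  (last char: 'y')
  sorted[5] = xvzyy$yzzzzzywywwx  (last char: 'x')
  sorted[6] = xxvzyy$yzzzzzywyww  (last char: 'w')
  sorted[7] = y$yzzzzzywywwxxvzy  (last char: 'y')
  sorted[8] = ywwxxvzyy$yzzzzzyw  (last char: 'w')
  sorted[9] = ywywwxxvzyy$yzzzzz  (last char: 'z')
  sorted[10] = yy$yzzzzzywywwxxvz  (last char: 'z')
  sorted[11] = yzzzzzywywwxxvzyy$  (last char: '$')
  sorted[12] = zywywwxxvzyy$yzzzz  (last char: 'z')
  sorted[13] = zyy$yzzzzzywywwxxv  (last char: 'v')
  sorted[14] = zzywywwxxvzyy$yzzz  (last char: 'z')
  sorted[15] = zzzywywwxxvzyy$yzz  (last char: 'z')
  sorted[16] = zzzzywywwxxvzyy$yz  (last char: 'z')
  sorted[17] = zzzzzywywwxxvzyy$y  (last char: 'y')
Last column: yxywyxwywzz$zvzzzy
Original string S is at sorted index 11

Answer: yxywyxwywzz$zvzzzy
11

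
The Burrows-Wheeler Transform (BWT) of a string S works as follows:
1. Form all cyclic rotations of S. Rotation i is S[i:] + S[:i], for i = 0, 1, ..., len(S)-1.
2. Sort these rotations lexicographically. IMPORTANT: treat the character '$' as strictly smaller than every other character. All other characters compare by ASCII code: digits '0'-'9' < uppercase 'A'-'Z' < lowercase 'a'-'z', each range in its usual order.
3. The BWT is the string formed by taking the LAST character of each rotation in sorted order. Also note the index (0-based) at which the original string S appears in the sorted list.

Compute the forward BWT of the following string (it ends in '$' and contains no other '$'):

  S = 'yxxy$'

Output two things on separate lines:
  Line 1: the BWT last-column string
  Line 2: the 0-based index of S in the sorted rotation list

Answer: yyxx$
4

Derivation:
All 5 rotations (rotation i = S[i:]+S[:i]):
  rot[0] = yxxy$
  rot[1] = xxy$y
  rot[2] = xy$yx
  rot[3] = y$yxx
  rot[4] = $yxxy
Sorted (with $ < everything):
  sorted[0] = $yxxy  (last char: 'y')
  sorted[1] = xxy$y  (last char: 'y')
  sorted[2] = xy$yx  (last char: 'x')
  sorted[3] = y$yxx  (last char: 'x')
  sorted[4] = yxxy$  (last char: '$')
Last column: yyxx$
Original string S is at sorted index 4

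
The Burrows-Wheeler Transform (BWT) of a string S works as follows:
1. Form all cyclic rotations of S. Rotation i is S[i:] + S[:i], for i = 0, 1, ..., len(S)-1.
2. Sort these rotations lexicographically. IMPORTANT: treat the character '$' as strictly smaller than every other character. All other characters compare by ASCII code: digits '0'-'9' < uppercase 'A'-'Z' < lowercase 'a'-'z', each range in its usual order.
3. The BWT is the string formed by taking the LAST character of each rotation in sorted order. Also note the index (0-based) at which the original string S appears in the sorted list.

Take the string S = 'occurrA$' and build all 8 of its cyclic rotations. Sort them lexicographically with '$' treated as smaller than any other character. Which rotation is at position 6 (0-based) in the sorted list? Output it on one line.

Answer: rrA$occu

Derivation:
All 8 rotations (rotation i = S[i:]+S[:i]):
  rot[0] = occurrA$
  rot[1] = ccurrA$o
  rot[2] = currA$oc
  rot[3] = urrA$occ
  rot[4] = rrA$occu
  rot[5] = rA$occur
  rot[6] = A$occurr
  rot[7] = $occurrA
Sorted (with $ < everything):
  sorted[0] = $occurrA
  sorted[1] = A$occurr
  sorted[2] = ccurrA$o
  sorted[3] = currA$oc
  sorted[4] = occurrA$
  sorted[5] = rA$occur
  sorted[6] = rrA$occu
  sorted[7] = urrA$occ
sorted[6] = rrA$occu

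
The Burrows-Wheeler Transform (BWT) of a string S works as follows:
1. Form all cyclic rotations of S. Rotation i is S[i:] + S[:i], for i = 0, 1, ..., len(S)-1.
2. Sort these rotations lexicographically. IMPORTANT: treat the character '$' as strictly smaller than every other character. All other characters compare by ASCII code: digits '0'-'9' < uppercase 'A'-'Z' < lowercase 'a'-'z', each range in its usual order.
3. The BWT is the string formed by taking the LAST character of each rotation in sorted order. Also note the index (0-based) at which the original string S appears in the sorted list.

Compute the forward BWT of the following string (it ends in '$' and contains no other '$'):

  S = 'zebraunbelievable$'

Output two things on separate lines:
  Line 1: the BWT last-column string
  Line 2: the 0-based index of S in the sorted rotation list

Answer: evrnaelzbilbeubae$
17

Derivation:
All 18 rotations (rotation i = S[i:]+S[:i]):
  rot[0] = zebraunbelievable$
  rot[1] = ebraunbelievable$z
  rot[2] = braunbelievable$ze
  rot[3] = raunbelievable$zeb
  rot[4] = aunbelievable$zebr
  rot[5] = unbelievable$zebra
  rot[6] = nbelievable$zebrau
  rot[7] = believable$zebraun
  rot[8] = elievable$zebraunb
  rot[9] = lievable$zebraunbe
  rot[10] = ievable$zebraunbel
  rot[11] = evable$zebraunbeli
  rot[12] = vable$zebraunbelie
  rot[13] = able$zebraunbeliev
  rot[14] = ble$zebraunbelieva
  rot[15] = le$zebraunbelievab
  rot[16] = e$zebraunbelievabl
  rot[17] = $zebraunbelievable
Sorted (with $ < everything):
  sorted[0] = $zebraunbelievable  (last char: 'e')
  sorted[1] = able$zebraunbeliev  (last char: 'v')
  sorted[2] = aunbelievable$zebr  (last char: 'r')
  sorted[3] = believable$zebraun  (last char: 'n')
  sorted[4] = ble$zebraunbelieva  (last char: 'a')
  sorted[5] = braunbelievable$ze  (last char: 'e')
  sorted[6] = e$zebraunbelievabl  (last char: 'l')
  sorted[7] = ebraunbelievable$z  (last char: 'z')
  sorted[8] = elievable$zebraunb  (last char: 'b')
  sorted[9] = evable$zebraunbeli  (last char: 'i')
  sorted[10] = ievable$zebraunbel  (last char: 'l')
  sorted[11] = le$zebraunbelievab  (last char: 'b')
  sorted[12] = lievable$zebraunbe  (last char: 'e')
  sorted[13] = nbelievable$zebrau  (last char: 'u')
  sorted[14] = raunbelievable$zeb  (last char: 'b')
  sorted[15] = unbelievable$zebra  (last char: 'a')
  sorted[16] = vable$zebraunbelie  (last char: 'e')
  sorted[17] = zebraunbelievable$  (last char: '$')
Last column: evrnaelzbilbeubae$
Original string S is at sorted index 17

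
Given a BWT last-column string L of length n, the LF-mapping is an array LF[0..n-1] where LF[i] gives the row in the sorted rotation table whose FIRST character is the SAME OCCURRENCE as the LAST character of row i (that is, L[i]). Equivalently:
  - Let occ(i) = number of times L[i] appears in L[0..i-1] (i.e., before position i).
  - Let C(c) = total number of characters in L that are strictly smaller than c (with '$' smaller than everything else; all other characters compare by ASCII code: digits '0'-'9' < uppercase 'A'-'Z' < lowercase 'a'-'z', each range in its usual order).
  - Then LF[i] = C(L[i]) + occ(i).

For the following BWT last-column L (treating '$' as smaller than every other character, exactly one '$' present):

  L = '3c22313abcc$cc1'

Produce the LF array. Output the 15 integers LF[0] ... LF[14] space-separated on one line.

Answer: 5 10 3 4 6 1 7 8 9 11 12 0 13 14 2

Derivation:
Char counts: '$':1, '1':2, '2':2, '3':3, 'a':1, 'b':1, 'c':5
C (first-col start): C('$')=0, C('1')=1, C('2')=3, C('3')=5, C('a')=8, C('b')=9, C('c')=10
L[0]='3': occ=0, LF[0]=C('3')+0=5+0=5
L[1]='c': occ=0, LF[1]=C('c')+0=10+0=10
L[2]='2': occ=0, LF[2]=C('2')+0=3+0=3
L[3]='2': occ=1, LF[3]=C('2')+1=3+1=4
L[4]='3': occ=1, LF[4]=C('3')+1=5+1=6
L[5]='1': occ=0, LF[5]=C('1')+0=1+0=1
L[6]='3': occ=2, LF[6]=C('3')+2=5+2=7
L[7]='a': occ=0, LF[7]=C('a')+0=8+0=8
L[8]='b': occ=0, LF[8]=C('b')+0=9+0=9
L[9]='c': occ=1, LF[9]=C('c')+1=10+1=11
L[10]='c': occ=2, LF[10]=C('c')+2=10+2=12
L[11]='$': occ=0, LF[11]=C('$')+0=0+0=0
L[12]='c': occ=3, LF[12]=C('c')+3=10+3=13
L[13]='c': occ=4, LF[13]=C('c')+4=10+4=14
L[14]='1': occ=1, LF[14]=C('1')+1=1+1=2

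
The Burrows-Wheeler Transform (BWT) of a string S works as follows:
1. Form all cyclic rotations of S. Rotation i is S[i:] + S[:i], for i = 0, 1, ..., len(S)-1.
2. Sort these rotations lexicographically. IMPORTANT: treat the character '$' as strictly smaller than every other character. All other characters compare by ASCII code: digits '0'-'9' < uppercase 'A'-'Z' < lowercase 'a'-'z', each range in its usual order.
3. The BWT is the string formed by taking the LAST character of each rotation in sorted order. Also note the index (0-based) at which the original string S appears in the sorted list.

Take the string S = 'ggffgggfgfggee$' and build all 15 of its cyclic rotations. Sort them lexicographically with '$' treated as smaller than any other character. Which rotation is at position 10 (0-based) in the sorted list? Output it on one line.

All 15 rotations (rotation i = S[i:]+S[:i]):
  rot[0] = ggffgggfgfggee$
  rot[1] = gffgggfgfggee$g
  rot[2] = ffgggfgfggee$gg
  rot[3] = fgggfgfggee$ggf
  rot[4] = gggfgfggee$ggff
  rot[5] = ggfgfggee$ggffg
  rot[6] = gfgfggee$ggffgg
  rot[7] = fgfggee$ggffggg
  rot[8] = gfggee$ggffgggf
  rot[9] = fggee$ggffgggfg
  rot[10] = ggee$ggffgggfgf
  rot[11] = gee$ggffgggfgfg
  rot[12] = ee$ggffgggfgfgg
  rot[13] = e$ggffgggfgfgge
  rot[14] = $ggffgggfgfggee
Sorted (with $ < everything):
  sorted[0] = $ggffgggfgfggee
  sorted[1] = e$ggffgggfgfgge
  sorted[2] = ee$ggffgggfgfgg
  sorted[3] = ffgggfgfggee$gg
  sorted[4] = fgfggee$ggffggg
  sorted[5] = fggee$ggffgggfg
  sorted[6] = fgggfgfggee$ggf
  sorted[7] = gee$ggffgggfgfg
  sorted[8] = gffgggfgfggee$g
  sorted[9] = gfgfggee$ggffgg
  sorted[10] = gfggee$ggffgggf
  sorted[11] = ggee$ggffgggfgf
  sorted[12] = ggffgggfgfggee$
  sorted[13] = ggfgfggee$ggffg
  sorted[14] = gggfgfggee$ggff
sorted[10] = gfggee$ggffgggf

Answer: gfggee$ggffgggf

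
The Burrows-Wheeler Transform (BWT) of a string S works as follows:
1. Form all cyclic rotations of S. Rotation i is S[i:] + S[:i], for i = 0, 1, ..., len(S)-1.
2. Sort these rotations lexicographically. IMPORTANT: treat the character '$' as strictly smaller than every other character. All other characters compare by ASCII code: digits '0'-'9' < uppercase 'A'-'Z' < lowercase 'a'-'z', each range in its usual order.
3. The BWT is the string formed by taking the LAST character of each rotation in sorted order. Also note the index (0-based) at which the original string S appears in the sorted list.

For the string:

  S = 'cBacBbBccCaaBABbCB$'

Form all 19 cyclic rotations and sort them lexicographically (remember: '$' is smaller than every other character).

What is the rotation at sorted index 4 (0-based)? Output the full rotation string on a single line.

Answer: BacBbBccCaaBABbCB$c

Derivation:
All 19 rotations (rotation i = S[i:]+S[:i]):
  rot[0] = cBacBbBccCaaBABbCB$
  rot[1] = BacBbBccCaaBABbCB$c
  rot[2] = acBbBccCaaBABbCB$cB
  rot[3] = cBbBccCaaBABbCB$cBa
  rot[4] = BbBccCaaBABbCB$cBac
  rot[5] = bBccCaaBABbCB$cBacB
  rot[6] = BccCaaBABbCB$cBacBb
  rot[7] = ccCaaBABbCB$cBacBbB
  rot[8] = cCaaBABbCB$cBacBbBc
  rot[9] = CaaBABbCB$cBacBbBcc
  rot[10] = aaBABbCB$cBacBbBccC
  rot[11] = aBABbCB$cBacBbBccCa
  rot[12] = BABbCB$cBacBbBccCaa
  rot[13] = ABbCB$cBacBbBccCaaB
  rot[14] = BbCB$cBacBbBccCaaBA
  rot[15] = bCB$cBacBbBccCaaBAB
  rot[16] = CB$cBacBbBccCaaBABb
  rot[17] = B$cBacBbBccCaaBABbC
  rot[18] = $cBacBbBccCaaBABbCB
Sorted (with $ < everything):
  sorted[0] = $cBacBbBccCaaBABbCB
  sorted[1] = ABbCB$cBacBbBccCaaB
  sorted[2] = B$cBacBbBccCaaBABbC
  sorted[3] = BABbCB$cBacBbBccCaa
  sorted[4] = BacBbBccCaaBABbCB$c
  sorted[5] = BbBccCaaBABbCB$cBac
  sorted[6] = BbCB$cBacBbBccCaaBA
  sorted[7] = BccCaaBABbCB$cBacBb
  sorted[8] = CB$cBacBbBccCaaBABb
  sorted[9] = CaaBABbCB$cBacBbBcc
  sorted[10] = aBABbCB$cBacBbBccCa
  sorted[11] = aaBABbCB$cBacBbBccC
  sorted[12] = acBbBccCaaBABbCB$cB
  sorted[13] = bBccCaaBABbCB$cBacB
  sorted[14] = bCB$cBacBbBccCaaBAB
  sorted[15] = cBacBbBccCaaBABbCB$
  sorted[16] = cBbBccCaaBABbCB$cBa
  sorted[17] = cCaaBABbCB$cBacBbBc
  sorted[18] = ccCaaBABbCB$cBacBbB
sorted[4] = BacBbBccCaaBABbCB$c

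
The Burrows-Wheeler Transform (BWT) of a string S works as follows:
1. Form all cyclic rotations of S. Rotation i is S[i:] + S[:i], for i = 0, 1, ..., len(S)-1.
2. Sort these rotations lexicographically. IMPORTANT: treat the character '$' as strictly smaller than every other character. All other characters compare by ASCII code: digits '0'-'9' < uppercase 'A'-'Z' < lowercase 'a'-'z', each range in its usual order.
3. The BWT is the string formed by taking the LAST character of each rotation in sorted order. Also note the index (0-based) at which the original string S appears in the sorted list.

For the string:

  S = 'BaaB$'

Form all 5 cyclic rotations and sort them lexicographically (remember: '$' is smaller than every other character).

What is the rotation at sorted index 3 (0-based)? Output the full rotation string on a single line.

Answer: aB$Ba

Derivation:
All 5 rotations (rotation i = S[i:]+S[:i]):
  rot[0] = BaaB$
  rot[1] = aaB$B
  rot[2] = aB$Ba
  rot[3] = B$Baa
  rot[4] = $BaaB
Sorted (with $ < everything):
  sorted[0] = $BaaB
  sorted[1] = B$Baa
  sorted[2] = BaaB$
  sorted[3] = aB$Ba
  sorted[4] = aaB$B
sorted[3] = aB$Ba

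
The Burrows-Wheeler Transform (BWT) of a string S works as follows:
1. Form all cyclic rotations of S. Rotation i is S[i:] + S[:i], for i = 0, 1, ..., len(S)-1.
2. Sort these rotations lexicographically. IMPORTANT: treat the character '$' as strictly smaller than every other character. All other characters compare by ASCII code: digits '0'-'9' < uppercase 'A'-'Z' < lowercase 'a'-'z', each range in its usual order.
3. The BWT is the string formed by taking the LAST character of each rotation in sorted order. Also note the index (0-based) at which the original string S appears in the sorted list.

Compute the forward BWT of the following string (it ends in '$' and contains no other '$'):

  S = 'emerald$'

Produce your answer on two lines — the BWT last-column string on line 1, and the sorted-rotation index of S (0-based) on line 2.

Answer: drl$maee
3

Derivation:
All 8 rotations (rotation i = S[i:]+S[:i]):
  rot[0] = emerald$
  rot[1] = merald$e
  rot[2] = erald$em
  rot[3] = rald$eme
  rot[4] = ald$emer
  rot[5] = ld$emera
  rot[6] = d$emeral
  rot[7] = $emerald
Sorted (with $ < everything):
  sorted[0] = $emerald  (last char: 'd')
  sorted[1] = ald$emer  (last char: 'r')
  sorted[2] = d$emeral  (last char: 'l')
  sorted[3] = emerald$  (last char: '$')
  sorted[4] = erald$em  (last char: 'm')
  sorted[5] = ld$emera  (last char: 'a')
  sorted[6] = merald$e  (last char: 'e')
  sorted[7] = rald$eme  (last char: 'e')
Last column: drl$maee
Original string S is at sorted index 3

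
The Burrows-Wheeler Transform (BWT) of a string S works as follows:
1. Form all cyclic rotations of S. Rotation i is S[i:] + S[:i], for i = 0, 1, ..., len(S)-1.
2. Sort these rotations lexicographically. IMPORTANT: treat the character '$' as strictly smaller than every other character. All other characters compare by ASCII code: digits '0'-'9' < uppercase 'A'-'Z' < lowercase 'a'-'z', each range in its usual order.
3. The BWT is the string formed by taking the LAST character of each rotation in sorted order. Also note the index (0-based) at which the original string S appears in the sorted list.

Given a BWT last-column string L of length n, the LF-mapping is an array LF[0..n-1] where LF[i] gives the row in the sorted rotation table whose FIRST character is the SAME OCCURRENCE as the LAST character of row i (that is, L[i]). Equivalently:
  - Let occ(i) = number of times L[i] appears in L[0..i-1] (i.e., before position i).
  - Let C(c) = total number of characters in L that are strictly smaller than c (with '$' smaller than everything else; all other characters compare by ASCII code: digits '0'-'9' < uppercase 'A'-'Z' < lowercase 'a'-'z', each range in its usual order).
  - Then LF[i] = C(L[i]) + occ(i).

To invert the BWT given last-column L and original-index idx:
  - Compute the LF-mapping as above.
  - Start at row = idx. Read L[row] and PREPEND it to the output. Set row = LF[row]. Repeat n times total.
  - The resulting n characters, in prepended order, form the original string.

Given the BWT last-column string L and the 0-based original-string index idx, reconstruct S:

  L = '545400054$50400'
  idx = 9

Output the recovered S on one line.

LF mapping: 11 7 12 8 1 2 3 13 9 0 14 4 10 5 6
Walk LF starting at row 9, prepending L[row]:
  step 1: row=9, L[9]='$', prepend. Next row=LF[9]=0
  step 2: row=0, L[0]='5', prepend. Next row=LF[0]=11
  step 3: row=11, L[11]='0', prepend. Next row=LF[11]=4
  step 4: row=4, L[4]='0', prepend. Next row=LF[4]=1
  step 5: row=1, L[1]='4', prepend. Next row=LF[1]=7
  step 6: row=7, L[7]='5', prepend. Next row=LF[7]=13
  step 7: row=13, L[13]='0', prepend. Next row=LF[13]=5
  step 8: row=5, L[5]='0', prepend. Next row=LF[5]=2
  step 9: row=2, L[2]='5', prepend. Next row=LF[2]=12
  step 10: row=12, L[12]='4', prepend. Next row=LF[12]=10
  step 11: row=10, L[10]='5', prepend. Next row=LF[10]=14
  step 12: row=14, L[14]='0', prepend. Next row=LF[14]=6
  step 13: row=6, L[6]='0', prepend. Next row=LF[6]=3
  step 14: row=3, L[3]='4', prepend. Next row=LF[3]=8
  step 15: row=8, L[8]='4', prepend. Next row=LF[8]=9
Reversed output: 44005450054005$

Answer: 44005450054005$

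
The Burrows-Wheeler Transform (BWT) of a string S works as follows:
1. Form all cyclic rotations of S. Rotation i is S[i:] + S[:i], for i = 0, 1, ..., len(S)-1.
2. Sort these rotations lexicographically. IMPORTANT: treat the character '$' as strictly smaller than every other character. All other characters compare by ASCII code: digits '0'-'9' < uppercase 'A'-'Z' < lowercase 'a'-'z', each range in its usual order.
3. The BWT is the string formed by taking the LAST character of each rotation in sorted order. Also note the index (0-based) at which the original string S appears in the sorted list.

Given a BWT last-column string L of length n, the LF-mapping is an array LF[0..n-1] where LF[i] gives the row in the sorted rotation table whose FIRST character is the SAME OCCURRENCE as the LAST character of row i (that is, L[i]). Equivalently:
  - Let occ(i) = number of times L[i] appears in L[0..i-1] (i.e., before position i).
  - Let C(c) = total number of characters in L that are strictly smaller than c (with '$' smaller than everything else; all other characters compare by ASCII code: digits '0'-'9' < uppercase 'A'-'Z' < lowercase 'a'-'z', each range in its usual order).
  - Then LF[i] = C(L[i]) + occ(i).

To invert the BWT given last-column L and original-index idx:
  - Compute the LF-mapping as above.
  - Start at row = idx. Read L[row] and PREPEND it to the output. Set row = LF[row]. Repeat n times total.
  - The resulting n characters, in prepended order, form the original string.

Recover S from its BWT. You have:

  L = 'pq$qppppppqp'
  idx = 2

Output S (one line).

Answer: ppppqqpppqp$

Derivation:
LF mapping: 1 9 0 10 2 3 4 5 6 7 11 8
Walk LF starting at row 2, prepending L[row]:
  step 1: row=2, L[2]='$', prepend. Next row=LF[2]=0
  step 2: row=0, L[0]='p', prepend. Next row=LF[0]=1
  step 3: row=1, L[1]='q', prepend. Next row=LF[1]=9
  step 4: row=9, L[9]='p', prepend. Next row=LF[9]=7
  step 5: row=7, L[7]='p', prepend. Next row=LF[7]=5
  step 6: row=5, L[5]='p', prepend. Next row=LF[5]=3
  step 7: row=3, L[3]='q', prepend. Next row=LF[3]=10
  step 8: row=10, L[10]='q', prepend. Next row=LF[10]=11
  step 9: row=11, L[11]='p', prepend. Next row=LF[11]=8
  step 10: row=8, L[8]='p', prepend. Next row=LF[8]=6
  step 11: row=6, L[6]='p', prepend. Next row=LF[6]=4
  step 12: row=4, L[4]='p', prepend. Next row=LF[4]=2
Reversed output: ppppqqpppqp$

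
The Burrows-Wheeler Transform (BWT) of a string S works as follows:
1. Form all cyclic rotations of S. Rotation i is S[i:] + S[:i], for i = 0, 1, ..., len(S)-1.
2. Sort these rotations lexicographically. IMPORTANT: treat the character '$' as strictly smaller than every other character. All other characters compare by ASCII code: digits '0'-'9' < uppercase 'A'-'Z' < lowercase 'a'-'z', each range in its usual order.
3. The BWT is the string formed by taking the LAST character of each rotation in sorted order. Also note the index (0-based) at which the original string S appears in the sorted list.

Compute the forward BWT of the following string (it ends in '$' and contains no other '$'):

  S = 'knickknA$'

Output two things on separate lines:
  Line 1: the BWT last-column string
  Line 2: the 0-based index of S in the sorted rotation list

Answer: Aninck$kk
6

Derivation:
All 9 rotations (rotation i = S[i:]+S[:i]):
  rot[0] = knickknA$
  rot[1] = nickknA$k
  rot[2] = ickknA$kn
  rot[3] = ckknA$kni
  rot[4] = kknA$knic
  rot[5] = knA$knick
  rot[6] = nA$knickk
  rot[7] = A$knickkn
  rot[8] = $knickknA
Sorted (with $ < everything):
  sorted[0] = $knickknA  (last char: 'A')
  sorted[1] = A$knickkn  (last char: 'n')
  sorted[2] = ckknA$kni  (last char: 'i')
  sorted[3] = ickknA$kn  (last char: 'n')
  sorted[4] = kknA$knic  (last char: 'c')
  sorted[5] = knA$knick  (last char: 'k')
  sorted[6] = knickknA$  (last char: '$')
  sorted[7] = nA$knickk  (last char: 'k')
  sorted[8] = nickknA$k  (last char: 'k')
Last column: Aninck$kk
Original string S is at sorted index 6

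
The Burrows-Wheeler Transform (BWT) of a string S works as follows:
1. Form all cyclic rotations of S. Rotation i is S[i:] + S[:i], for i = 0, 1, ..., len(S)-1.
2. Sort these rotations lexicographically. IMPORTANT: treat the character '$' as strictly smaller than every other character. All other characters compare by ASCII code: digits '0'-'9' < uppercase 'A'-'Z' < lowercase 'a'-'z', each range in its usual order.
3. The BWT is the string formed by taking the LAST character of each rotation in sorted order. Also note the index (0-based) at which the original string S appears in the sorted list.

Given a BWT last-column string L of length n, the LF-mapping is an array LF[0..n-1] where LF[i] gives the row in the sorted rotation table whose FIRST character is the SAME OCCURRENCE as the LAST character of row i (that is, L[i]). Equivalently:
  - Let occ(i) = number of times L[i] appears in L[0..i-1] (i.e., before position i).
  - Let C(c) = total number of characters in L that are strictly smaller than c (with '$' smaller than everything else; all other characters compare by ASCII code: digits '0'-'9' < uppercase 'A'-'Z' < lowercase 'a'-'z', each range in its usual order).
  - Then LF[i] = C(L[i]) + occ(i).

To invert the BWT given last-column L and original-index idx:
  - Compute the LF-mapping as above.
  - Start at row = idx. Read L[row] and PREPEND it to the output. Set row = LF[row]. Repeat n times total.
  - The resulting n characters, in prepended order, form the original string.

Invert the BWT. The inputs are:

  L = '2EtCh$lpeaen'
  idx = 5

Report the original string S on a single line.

Answer: elephantCE2$

Derivation:
LF mapping: 1 3 11 2 7 0 8 10 5 4 6 9
Walk LF starting at row 5, prepending L[row]:
  step 1: row=5, L[5]='$', prepend. Next row=LF[5]=0
  step 2: row=0, L[0]='2', prepend. Next row=LF[0]=1
  step 3: row=1, L[1]='E', prepend. Next row=LF[1]=3
  step 4: row=3, L[3]='C', prepend. Next row=LF[3]=2
  step 5: row=2, L[2]='t', prepend. Next row=LF[2]=11
  step 6: row=11, L[11]='n', prepend. Next row=LF[11]=9
  step 7: row=9, L[9]='a', prepend. Next row=LF[9]=4
  step 8: row=4, L[4]='h', prepend. Next row=LF[4]=7
  step 9: row=7, L[7]='p', prepend. Next row=LF[7]=10
  step 10: row=10, L[10]='e', prepend. Next row=LF[10]=6
  step 11: row=6, L[6]='l', prepend. Next row=LF[6]=8
  step 12: row=8, L[8]='e', prepend. Next row=LF[8]=5
Reversed output: elephantCE2$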